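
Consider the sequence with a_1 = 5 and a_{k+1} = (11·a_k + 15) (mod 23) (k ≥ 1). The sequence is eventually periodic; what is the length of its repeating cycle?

Computing terms: a_1 = 5,  a_2 = 1,  a_3 = 3,  a_4 = 2,  a_5 = 14,  a_6 = 8,  a_7 = 11,  a_8 = 21,  a_9 = 16,  a_{10} = 7,  a_{11} = 0,  a_{12} = 15,  a_{13} = 19,  a_{14} = 17,  a_{15} = 18,  a_{16} = 6,  a_{17} = 12,  a_{18} = 9,  a_{19} = 22,  a_{20} = 4,  a_{21} = 13,  a_{22} = 20,  a_{23} = 5.
Since a_{23} = a_1 = 5, the sequence is periodic with period 22.

22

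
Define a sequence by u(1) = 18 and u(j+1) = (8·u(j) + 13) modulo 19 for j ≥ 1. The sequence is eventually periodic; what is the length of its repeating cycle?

Listing terms: u(1) = 18; u(2) = 5; u(3) = 15; u(4) = 0; u(5) = 13; u(6) = 3; u(7) = 18.
Since u(7) = u(1) = 18, the sequence is periodic with period 6.

6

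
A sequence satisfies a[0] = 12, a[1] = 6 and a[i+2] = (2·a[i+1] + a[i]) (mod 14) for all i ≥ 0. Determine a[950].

a[0] = 12,  a[1] = 6,  a[2] = 10,  a[3] = 12,  a[4] = 6.
The sequence repeats with period 3.
So a[950] = a[0 + ((950-0) mod 3)] = a[2] = 10.

10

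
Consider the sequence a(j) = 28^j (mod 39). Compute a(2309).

19

Computing terms: a(0) = 1,  a(1) = 28,  a(2) = 4,  a(3) = 34,  a(4) = 16,  a(5) = 19,  a(6) = 25,  a(7) = 37,  a(8) = 22,  a(9) = 31,  a(10) = 10,  a(11) = 7,  a(12) = 1.
The sequence repeats with period 12.
(2309 - 0) mod 12 = 5, so a(2309) = a(5) = 19.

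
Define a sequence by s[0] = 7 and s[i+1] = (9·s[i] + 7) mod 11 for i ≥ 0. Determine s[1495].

7

Listing terms: s[0] = 7; s[1] = 4; s[2] = 10; s[3] = 9; s[4] = 0; s[5] = 7.
The sequence repeats with period 5.
So s[1495] = s[0 + ((1495-0) mod 5)] = s[0] = 7.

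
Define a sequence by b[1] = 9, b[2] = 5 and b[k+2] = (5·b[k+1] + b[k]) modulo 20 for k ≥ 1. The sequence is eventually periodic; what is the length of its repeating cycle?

b[1] = 9,  b[2] = 5,  b[3] = 14,  b[4] = 15,  b[5] = 9,  b[6] = 0,  b[7] = 9,  b[8] = 5.
The sequence repeats with period 6.

6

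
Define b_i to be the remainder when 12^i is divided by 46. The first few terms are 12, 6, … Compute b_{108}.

We have b_1 = 12; b_2 = 6; b_3 = 26; b_4 = 36; b_5 = 18; b_6 = 32; b_7 = 16; b_8 = 8; b_9 = 4; b_{10} = 2; b_{11} = 24; b_{12} = 12.
Since b_{12} = b_1 = 12, the sequence is periodic with period 11.
So b_{108} = b_{1 + ((108-1) mod 11)} = b_9 = 4.

4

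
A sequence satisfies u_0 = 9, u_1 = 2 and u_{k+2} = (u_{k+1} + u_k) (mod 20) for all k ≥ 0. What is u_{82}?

u_0 = 9, u_1 = 2, u_2 = 11, u_3 = 13, u_4 = 4, u_5 = 17, u_6 = 1, u_7 = 18, u_8 = 19, u_9 = 17, u_{10} = 16, u_{11} = 13, u_{12} = 9, u_{13} = 2.
The sequence repeats with period 12.
So u_{82} = u_{0 + ((82-0) mod 12)} = u_{10} = 16.

16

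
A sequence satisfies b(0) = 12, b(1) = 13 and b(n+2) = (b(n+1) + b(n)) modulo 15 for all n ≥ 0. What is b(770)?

13

We have b(0) = 12,  b(1) = 13,  b(2) = 10,  b(3) = 8,  b(4) = 3,  b(5) = 11,  b(6) = 14,  b(7) = 10,  b(8) = 9,  b(9) = 4,  b(10) = 13,  b(11) = 2,  b(12) = 0,  b(13) = 2,  b(14) = 2,  b(15) = 4,  b(16) = 6,  b(17) = 10,  b(18) = 1,  b(19) = 11,  b(20) = 12,  b(21) = 8,  b(22) = 5,  b(23) = 13,  b(24) = 3,  b(25) = 1,  b(26) = 4,  b(27) = 5,  b(28) = 9,  b(29) = 14,  b(30) = 8,  b(31) = 7,  b(32) = 0,  b(33) = 7,  b(34) = 7,  b(35) = 14,  b(36) = 6,  b(37) = 5,  b(38) = 11,  b(39) = 1,  b(40) = 12,  b(41) = 13.
The sequence repeats with period 40.
(770 - 0) mod 40 = 10, so b(770) = b(10) = 13.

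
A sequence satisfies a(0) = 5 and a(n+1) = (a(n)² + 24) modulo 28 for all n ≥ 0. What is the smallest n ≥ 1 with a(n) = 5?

a(0) = 5, a(1) = 21, a(2) = 17, a(3) = 5.
Since a(3) = a(0) = 5, the sequence is periodic with period 3.
The value 5 next appears (with n ≥ 1) at a(3).

3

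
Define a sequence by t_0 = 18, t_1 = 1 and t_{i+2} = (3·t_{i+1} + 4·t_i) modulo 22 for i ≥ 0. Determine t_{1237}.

7

t_0 = 18; t_1 = 1; t_2 = 9; t_3 = 9; t_4 = 19; t_5 = 5; t_6 = 3; t_7 = 7; t_8 = 11; t_9 = 17; t_{10} = 7; t_{11} = 1; t_{12} = 9.
Since (t_{11}, t_{12}) = (t_1, t_2) = (1, 9) (two consecutive terms determine the rest), the sequence is eventually periodic: after a pre-period of length 1 it cycles with period 10.
For i ≥ 1, t_i depends only on (i - 1) mod 10. (1237 - 1) mod 10 = 6, so t_{1237} = t_7 = 7.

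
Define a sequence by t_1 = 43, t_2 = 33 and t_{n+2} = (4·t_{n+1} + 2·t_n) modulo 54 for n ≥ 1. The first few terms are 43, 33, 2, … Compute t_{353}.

48

Computing terms: t_1 = 43, t_2 = 33, t_3 = 2, t_4 = 20, t_5 = 30, t_6 = 52, t_7 = 52, t_8 = 42, t_9 = 2, t_{10} = 38, t_{11} = 48, t_{12} = 52, t_{13} = 34, t_{14} = 24, t_{15} = 2, t_{16} = 2, t_{17} = 12, t_{18} = 52, t_{19} = 16, t_{20} = 6, t_{21} = 2, t_{22} = 20.
Since (t_{21}, t_{22}) = (t_3, t_4) = (2, 20) (two consecutive terms determine the rest), the sequence is eventually periodic: after a pre-period of length 2 it cycles with period 18.
For n ≥ 3, t_n depends only on (n - 3) mod 18. (353 - 3) mod 18 = 8, so t_{353} = t_{11} = 48.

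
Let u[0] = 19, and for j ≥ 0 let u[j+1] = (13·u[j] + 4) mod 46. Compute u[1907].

41

Computing terms: u[0] = 19, u[1] = 21, u[2] = 1, u[3] = 17, u[4] = 41, u[5] = 31, u[6] = 39, u[7] = 5, u[8] = 23, u[9] = 27, u[10] = 33, u[11] = 19.
Since u[11] = u[0] = 19, the sequence is periodic with period 11.
(1907 - 0) mod 11 = 4, so u[1907] = u[4] = 41.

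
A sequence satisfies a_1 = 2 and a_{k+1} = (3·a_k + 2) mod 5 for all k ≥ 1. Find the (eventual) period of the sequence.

4

a_1 = 2, a_2 = 3, a_3 = 1, a_4 = 0, a_5 = 2.
The sequence repeats with period 4.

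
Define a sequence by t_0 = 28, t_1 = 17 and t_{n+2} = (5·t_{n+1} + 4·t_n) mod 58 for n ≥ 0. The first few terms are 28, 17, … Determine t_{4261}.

11

We have t_0 = 28; t_1 = 17; t_2 = 23; t_3 = 9; t_4 = 21; t_5 = 25; t_6 = 35; t_7 = 43; t_8 = 7; t_9 = 33; t_{10} = 19; t_{11} = 53; t_{12} = 51; t_{13} = 3; t_{14} = 45; t_{15} = 5; t_{16} = 31; t_{17} = 1; t_{18} = 13; t_{19} = 11; t_{20} = 49; t_{21} = 57; t_{22} = 17; t_{23} = 23.
Since (t_{22}, t_{23}) = (t_1, t_2) = (17, 23) (two consecutive terms determine the rest), the sequence is eventually periodic: after a pre-period of length 1 it cycles with period 21.
For n ≥ 1, t_n depends only on (n - 1) mod 21. (4261 - 1) mod 21 = 18, so t_{4261} = t_{19} = 11.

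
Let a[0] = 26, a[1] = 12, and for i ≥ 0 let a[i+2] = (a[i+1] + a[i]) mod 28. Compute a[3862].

We have a[0] = 26,  a[1] = 12,  a[2] = 10,  a[3] = 22,  a[4] = 4,  a[5] = 26,  a[6] = 2,  a[7] = 0,  a[8] = 2,  a[9] = 2,  a[10] = 4,  a[11] = 6,  a[12] = 10,  a[13] = 16,  a[14] = 26,  a[15] = 14,  a[16] = 12,  a[17] = 26,  a[18] = 10,  a[19] = 8,  a[20] = 18,  a[21] = 26,  a[22] = 16,  a[23] = 14,  a[24] = 2,  a[25] = 16,  a[26] = 18,  a[27] = 6,  a[28] = 24,  a[29] = 2,  a[30] = 26,  a[31] = 0,  a[32] = 26,  a[33] = 26,  a[34] = 24,  a[35] = 22,  a[36] = 18,  a[37] = 12,  a[38] = 2,  a[39] = 14,  a[40] = 16,  a[41] = 2,  a[42] = 18,  a[43] = 20,  a[44] = 10,  a[45] = 2,  a[46] = 12,  a[47] = 14,  a[48] = 26,  a[49] = 12.
Since (a[48], a[49]) = (a[0], a[1]) = (26, 12) (two consecutive terms determine the rest), the sequence is periodic with period 48.
So a[3862] = a[0 + ((3862-0) mod 48)] = a[22] = 16.

16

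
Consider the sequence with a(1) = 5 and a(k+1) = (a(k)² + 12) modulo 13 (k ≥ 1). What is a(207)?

3

Computing terms: a(1) = 5; a(2) = 11; a(3) = 3; a(4) = 8; a(5) = 11.
Since a(5) = a(2) = 11, the sequence is eventually periodic: after a pre-period of length 1 it cycles with period 3.
For k ≥ 2, a(k) depends only on (k - 2) mod 3. (207 - 2) mod 3 = 1, so a(207) = a(3) = 3.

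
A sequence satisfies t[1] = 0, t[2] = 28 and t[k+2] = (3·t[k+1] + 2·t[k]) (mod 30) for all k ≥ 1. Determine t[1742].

Computing terms: t[1] = 0, t[2] = 28, t[3] = 24, t[4] = 8, t[5] = 12, t[6] = 22, t[7] = 0, t[8] = 14, t[9] = 12, t[10] = 4, t[11] = 6, t[12] = 26, t[13] = 0, t[14] = 22, t[15] = 6, t[16] = 2, t[17] = 18, t[18] = 28, t[19] = 0, t[20] = 26, t[21] = 18, t[22] = 16, t[23] = 24, t[24] = 14, t[25] = 0, t[26] = 28.
Since (t[25], t[26]) = (t[1], t[2]) = (0, 28) (two consecutive terms determine the rest), the sequence is periodic with period 24.
(1742 - 1) mod 24 = 13, so t[1742] = t[14] = 22.

22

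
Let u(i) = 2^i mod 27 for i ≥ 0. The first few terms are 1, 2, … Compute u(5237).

14

Computing terms: u(0) = 1,  u(1) = 2,  u(2) = 4,  u(3) = 8,  u(4) = 16,  u(5) = 5,  u(6) = 10,  u(7) = 20,  u(8) = 13,  u(9) = 26,  u(10) = 25,  u(11) = 23,  u(12) = 19,  u(13) = 11,  u(14) = 22,  u(15) = 17,  u(16) = 7,  u(17) = 14,  u(18) = 1.
Since u(18) = u(0) = 1, the sequence is periodic with period 18.
So u(5237) = u(0 + ((5237-0) mod 18)) = u(17) = 14.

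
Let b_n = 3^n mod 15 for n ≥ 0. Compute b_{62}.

b_0 = 1,  b_1 = 3,  b_2 = 9,  b_3 = 12,  b_4 = 6,  b_5 = 3.
Since b_5 = b_1 = 3, the sequence is eventually periodic: after a pre-period of length 1 it cycles with period 4.
For n ≥ 1, b_n depends only on (n - 1) mod 4. (62 - 1) mod 4 = 1, so b_{62} = b_2 = 9.

9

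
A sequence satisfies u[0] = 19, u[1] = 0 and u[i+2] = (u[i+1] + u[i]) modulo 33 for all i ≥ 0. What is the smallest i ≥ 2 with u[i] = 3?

Listing terms: u[0] = 19,  u[1] = 0,  u[2] = 19,  u[3] = 19,  u[4] = 5,  u[5] = 24,  u[6] = 29,  u[7] = 20,  u[8] = 16,  u[9] = 3,  u[10] = 19,  u[11] = 22,  u[12] = 8,  u[13] = 30,  u[14] = 5,  u[15] = 2,  u[16] = 7,  u[17] = 9,  u[18] = 16,  u[19] = 25,  u[20] = 8,  u[21] = 0,  u[22] = 8,  u[23] = 8,  u[24] = 16,  u[25] = 24,  u[26] = 7,  u[27] = 31,  u[28] = 5,  u[29] = 3,  u[30] = 8,  u[31] = 11,  u[32] = 19,  u[33] = 30,  u[34] = 16,  u[35] = 13,  u[36] = 29,  u[37] = 9,  u[38] = 5,  u[39] = 14,  u[40] = 19,  u[41] = 0.
The sequence repeats with period 40.
The value 3 first appears (with i ≥ 2) at u[9].

9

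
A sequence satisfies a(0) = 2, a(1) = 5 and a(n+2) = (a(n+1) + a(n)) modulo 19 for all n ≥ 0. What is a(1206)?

Listing terms: a(0) = 2,  a(1) = 5,  a(2) = 7,  a(3) = 12,  a(4) = 0,  a(5) = 12,  a(6) = 12,  a(7) = 5,  a(8) = 17,  a(9) = 3,  a(10) = 1,  a(11) = 4,  a(12) = 5,  a(13) = 9,  a(14) = 14,  a(15) = 4,  a(16) = 18,  a(17) = 3,  a(18) = 2,  a(19) = 5.
Since (a(18), a(19)) = (a(0), a(1)) = (2, 5) (two consecutive terms determine the rest), the sequence is periodic with period 18.
So a(1206) = a(0 + ((1206-0) mod 18)) = a(0) = 2.

2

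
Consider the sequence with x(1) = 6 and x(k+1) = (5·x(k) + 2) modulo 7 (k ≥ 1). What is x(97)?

x(1) = 6, x(2) = 4, x(3) = 1, x(4) = 0, x(5) = 2, x(6) = 5, x(7) = 6.
The sequence repeats with period 6.
(97 - 1) mod 6 = 0, so x(97) = x(1) = 6.

6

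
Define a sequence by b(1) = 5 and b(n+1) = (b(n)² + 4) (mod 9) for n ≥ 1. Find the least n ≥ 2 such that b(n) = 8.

Listing terms: b(1) = 5, b(2) = 2, b(3) = 8, b(4) = 5.
Since b(4) = b(1) = 5, the sequence is periodic with period 3.
The value 8 first appears (with n ≥ 2) at b(3).

3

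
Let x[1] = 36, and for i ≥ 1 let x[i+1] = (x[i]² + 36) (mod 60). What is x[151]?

Listing terms: x[1] = 36, x[2] = 12, x[3] = 0, x[4] = 36.
Since x[4] = x[1] = 36, the sequence is periodic with period 3.
(151 - 1) mod 3 = 0, so x[151] = x[1] = 36.

36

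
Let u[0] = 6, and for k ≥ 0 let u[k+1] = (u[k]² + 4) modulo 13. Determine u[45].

Computing terms: u[0] = 6, u[1] = 1, u[2] = 5, u[3] = 3, u[4] = 0, u[5] = 4, u[6] = 7, u[7] = 1.
Since u[7] = u[1] = 1, the sequence is eventually periodic: after a pre-period of length 1 it cycles with period 6.
For k ≥ 1, u[k] depends only on (k - 1) mod 6. (45 - 1) mod 6 = 2, so u[45] = u[3] = 3.

3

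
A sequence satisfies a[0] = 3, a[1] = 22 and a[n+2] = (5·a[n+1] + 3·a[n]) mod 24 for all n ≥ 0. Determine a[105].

Computing terms: a[0] = 3, a[1] = 22, a[2] = 23, a[3] = 13, a[4] = 14, a[5] = 13, a[6] = 11, a[7] = 22, a[8] = 23.
Since (a[7], a[8]) = (a[1], a[2]) = (22, 23) (two consecutive terms determine the rest), the sequence is eventually periodic: after a pre-period of length 1 it cycles with period 6.
For n ≥ 1, a[n] depends only on (n - 1) mod 6. (105 - 1) mod 6 = 2, so a[105] = a[3] = 13.

13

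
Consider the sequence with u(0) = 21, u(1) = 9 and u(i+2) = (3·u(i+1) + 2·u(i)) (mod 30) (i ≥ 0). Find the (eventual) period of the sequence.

24

Computing terms: u(0) = 21,  u(1) = 9,  u(2) = 9,  u(3) = 15,  u(4) = 3,  u(5) = 9,  u(6) = 3,  u(7) = 27,  u(8) = 27,  u(9) = 15,  u(10) = 9,  u(11) = 27,  u(12) = 9,  u(13) = 21,  u(14) = 21,  u(15) = 15,  u(16) = 27,  u(17) = 21,  u(18) = 27,  u(19) = 3,  u(20) = 3,  u(21) = 15,  u(22) = 21,  u(23) = 3,  u(24) = 21,  u(25) = 9.
The sequence repeats with period 24.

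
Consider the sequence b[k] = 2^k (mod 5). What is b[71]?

Computing terms: b[1] = 2,  b[2] = 4,  b[3] = 3,  b[4] = 1,  b[5] = 2.
The sequence repeats with period 4.
(71 - 1) mod 4 = 2, so b[71] = b[3] = 3.

3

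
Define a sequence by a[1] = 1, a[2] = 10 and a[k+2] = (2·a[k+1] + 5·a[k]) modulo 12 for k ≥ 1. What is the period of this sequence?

4

Listing terms: a[1] = 1; a[2] = 10; a[3] = 1; a[4] = 4; a[5] = 1; a[6] = 10.
Since (a[5], a[6]) = (a[1], a[2]) = (1, 10) (two consecutive terms determine the rest), the sequence is periodic with period 4.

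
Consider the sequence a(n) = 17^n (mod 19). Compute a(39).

Listing terms: a(1) = 17, a(2) = 4, a(3) = 11, a(4) = 16, a(5) = 6, a(6) = 7, a(7) = 5, a(8) = 9, a(9) = 1, a(10) = 17.
The sequence repeats with period 9.
So a(39) = a(1 + ((39-1) mod 9)) = a(3) = 11.

11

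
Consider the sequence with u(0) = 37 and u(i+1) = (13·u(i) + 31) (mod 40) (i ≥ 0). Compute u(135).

Listing terms: u(0) = 37, u(1) = 32, u(2) = 7, u(3) = 2, u(4) = 17, u(5) = 12, u(6) = 27, u(7) = 22, u(8) = 37.
Since u(8) = u(0) = 37, the sequence is periodic with period 8.
(135 - 0) mod 8 = 7, so u(135) = u(7) = 22.

22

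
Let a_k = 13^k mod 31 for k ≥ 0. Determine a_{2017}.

22

Listing terms: a_0 = 1, a_1 = 13, a_2 = 14, a_3 = 27, a_4 = 10, a_5 = 6, a_6 = 16, a_7 = 22, a_8 = 7, a_9 = 29, a_{10} = 5, a_{11} = 3, a_{12} = 8, a_{13} = 11, a_{14} = 19, a_{15} = 30, a_{16} = 18, a_{17} = 17, a_{18} = 4, a_{19} = 21, a_{20} = 25, a_{21} = 15, a_{22} = 9, a_{23} = 24, a_{24} = 2, a_{25} = 26, a_{26} = 28, a_{27} = 23, a_{28} = 20, a_{29} = 12, a_{30} = 1.
Since a_{30} = a_0 = 1, the sequence is periodic with period 30.
So a_{2017} = a_{0 + ((2017-0) mod 30)} = a_7 = 22.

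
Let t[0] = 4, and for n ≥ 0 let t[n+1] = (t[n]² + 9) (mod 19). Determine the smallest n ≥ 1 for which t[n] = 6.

1

Listing terms: t[0] = 4, t[1] = 6, t[2] = 7, t[3] = 1, t[4] = 10, t[5] = 14, t[6] = 15, t[7] = 6.
Since t[7] = t[1] = 6, the sequence is eventually periodic: after a pre-period of length 1 it cycles with period 6.
The value 6 first appears (with n ≥ 1) at t[1].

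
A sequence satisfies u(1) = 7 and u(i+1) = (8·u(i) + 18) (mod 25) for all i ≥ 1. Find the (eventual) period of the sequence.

20

Listing terms: u(1) = 7, u(2) = 24, u(3) = 10, u(4) = 23, u(5) = 2, u(6) = 9, u(7) = 15, u(8) = 13, u(9) = 22, u(10) = 19, u(11) = 20, u(12) = 3, u(13) = 17, u(14) = 4, u(15) = 0, u(16) = 18, u(17) = 12, u(18) = 14, u(19) = 5, u(20) = 8, u(21) = 7.
The sequence repeats with period 20.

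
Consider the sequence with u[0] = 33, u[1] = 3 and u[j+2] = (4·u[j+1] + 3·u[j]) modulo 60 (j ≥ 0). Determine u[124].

We have u[0] = 33,  u[1] = 3,  u[2] = 51,  u[3] = 33,  u[4] = 45,  u[5] = 39,  u[6] = 51,  u[7] = 21,  u[8] = 57,  u[9] = 51,  u[10] = 15,  u[11] = 33,  u[12] = 57,  u[13] = 27,  u[14] = 39,  u[15] = 57,  u[16] = 45,  u[17] = 51,  u[18] = 39,  u[19] = 9,  u[20] = 33,  u[21] = 39,  u[22] = 15,  u[23] = 57,  u[24] = 33,  u[25] = 3.
The sequence repeats with period 24.
So u[124] = u[0 + ((124-0) mod 24)] = u[4] = 45.

45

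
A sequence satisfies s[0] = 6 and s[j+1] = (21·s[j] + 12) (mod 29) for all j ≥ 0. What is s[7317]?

s[0] = 6; s[1] = 22; s[2] = 10; s[3] = 19; s[4] = 5; s[5] = 1; s[6] = 4; s[7] = 9; s[8] = 27; s[9] = 28; s[10] = 20; s[11] = 26; s[12] = 7; s[13] = 14; s[14] = 16; s[15] = 0; s[16] = 12; s[17] = 3; s[18] = 17; s[19] = 21; s[20] = 18; s[21] = 13; s[22] = 24; s[23] = 23; s[24] = 2; s[25] = 25; s[26] = 15; s[27] = 8; s[28] = 6.
Since s[28] = s[0] = 6, the sequence is periodic with period 28.
(7317 - 0) mod 28 = 9, so s[7317] = s[9] = 28.

28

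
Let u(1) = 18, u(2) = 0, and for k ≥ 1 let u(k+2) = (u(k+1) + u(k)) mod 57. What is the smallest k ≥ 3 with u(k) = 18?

We have u(1) = 18, u(2) = 0, u(3) = 18, u(4) = 18, u(5) = 36, u(6) = 54, u(7) = 33, u(8) = 30, u(9) = 6, u(10) = 36, u(11) = 42, u(12) = 21, u(13) = 6, u(14) = 27, u(15) = 33, u(16) = 3, u(17) = 36, u(18) = 39, u(19) = 18, u(20) = 0.
Since (u(19), u(20)) = (u(1), u(2)) = (18, 0) (two consecutive terms determine the rest), the sequence is periodic with period 18.
The value 18 first appears (with k ≥ 3) at u(3).

3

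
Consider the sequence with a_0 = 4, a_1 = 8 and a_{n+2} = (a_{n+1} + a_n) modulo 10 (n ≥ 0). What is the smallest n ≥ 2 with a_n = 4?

6

Computing terms: a_0 = 4,  a_1 = 8,  a_2 = 2,  a_3 = 0,  a_4 = 2,  a_5 = 2,  a_6 = 4,  a_7 = 6,  a_8 = 0,  a_9 = 6,  a_{10} = 6,  a_{11} = 2,  a_{12} = 8,  a_{13} = 0,  a_{14} = 8,  a_{15} = 8,  a_{16} = 6,  a_{17} = 4,  a_{18} = 0,  a_{19} = 4,  a_{20} = 4,  a_{21} = 8.
Since (a_{20}, a_{21}) = (a_0, a_1) = (4, 8) (two consecutive terms determine the rest), the sequence is periodic with period 20.
The value 4 first appears (with n ≥ 2) at a_6.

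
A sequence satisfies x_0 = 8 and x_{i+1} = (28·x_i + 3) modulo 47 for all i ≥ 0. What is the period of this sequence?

23

Computing terms: x_0 = 8, x_1 = 39, x_2 = 14, x_3 = 19, x_4 = 18, x_5 = 37, x_6 = 5, x_7 = 2, x_8 = 12, x_9 = 10, x_{10} = 1, x_{11} = 31, x_{12} = 25, x_{13} = 45, x_{14} = 41, x_{15} = 23, x_{16} = 36, x_{17} = 24, x_{18} = 17, x_{19} = 9, x_{20} = 20, x_{21} = 46, x_{22} = 22, x_{23} = 8.
Since x_{23} = x_0 = 8, the sequence is periodic with period 23.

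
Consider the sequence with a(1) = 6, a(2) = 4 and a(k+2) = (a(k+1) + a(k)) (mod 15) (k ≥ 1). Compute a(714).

Listing terms: a(1) = 6,  a(2) = 4,  a(3) = 10,  a(4) = 14,  a(5) = 9,  a(6) = 8,  a(7) = 2,  a(8) = 10,  a(9) = 12,  a(10) = 7,  a(11) = 4,  a(12) = 11,  a(13) = 0,  a(14) = 11,  a(15) = 11,  a(16) = 7,  a(17) = 3,  a(18) = 10,  a(19) = 13,  a(20) = 8,  a(21) = 6,  a(22) = 14,  a(23) = 5,  a(24) = 4,  a(25) = 9,  a(26) = 13,  a(27) = 7,  a(28) = 5,  a(29) = 12,  a(30) = 2,  a(31) = 14,  a(32) = 1,  a(33) = 0,  a(34) = 1,  a(35) = 1,  a(36) = 2,  a(37) = 3,  a(38) = 5,  a(39) = 8,  a(40) = 13,  a(41) = 6,  a(42) = 4.
The sequence repeats with period 40.
(714 - 1) mod 40 = 33, so a(714) = a(34) = 1.

1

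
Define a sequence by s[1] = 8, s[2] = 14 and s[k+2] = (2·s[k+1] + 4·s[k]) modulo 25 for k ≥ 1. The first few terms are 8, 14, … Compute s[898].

5

We have s[1] = 8; s[2] = 14; s[3] = 10; s[4] = 1; s[5] = 17; s[6] = 13; s[7] = 19; s[8] = 15; s[9] = 6; s[10] = 22; s[11] = 18; s[12] = 24; s[13] = 20; s[14] = 11; s[15] = 2; s[16] = 23; s[17] = 4; s[18] = 0; s[19] = 16; s[20] = 7; s[21] = 3; s[22] = 9; s[23] = 5; s[24] = 21; s[25] = 12; s[26] = 8; s[27] = 14.
The sequence repeats with period 25.
(898 - 1) mod 25 = 22, so s[898] = s[23] = 5.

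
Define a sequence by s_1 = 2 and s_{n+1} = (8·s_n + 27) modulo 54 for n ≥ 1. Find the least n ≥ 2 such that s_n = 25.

s_1 = 2, s_2 = 43, s_3 = 47, s_4 = 25, s_5 = 11, s_6 = 7, s_7 = 29, s_8 = 43.
Since s_8 = s_2 = 43, the sequence is eventually periodic: after a pre-period of length 1 it cycles with period 6.
The value 25 first appears (with n ≥ 2) at s_4.

4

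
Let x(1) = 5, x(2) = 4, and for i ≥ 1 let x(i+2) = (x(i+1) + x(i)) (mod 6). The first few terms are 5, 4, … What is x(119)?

Listing terms: x(1) = 5, x(2) = 4, x(3) = 3, x(4) = 1, x(5) = 4, x(6) = 5, x(7) = 3, x(8) = 2, x(9) = 5, x(10) = 1, x(11) = 0, x(12) = 1, x(13) = 1, x(14) = 2, x(15) = 3, x(16) = 5, x(17) = 2, x(18) = 1, x(19) = 3, x(20) = 4, x(21) = 1, x(22) = 5, x(23) = 0, x(24) = 5, x(25) = 5, x(26) = 4.
The sequence repeats with period 24.
So x(119) = x(1 + ((119-1) mod 24)) = x(23) = 0.

0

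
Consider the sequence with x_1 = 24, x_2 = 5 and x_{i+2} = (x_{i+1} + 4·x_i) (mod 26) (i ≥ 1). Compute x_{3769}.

11

Listing terms: x_1 = 24,  x_2 = 5,  x_3 = 23,  x_4 = 17,  x_5 = 5,  x_6 = 21,  x_7 = 15,  x_8 = 21,  x_9 = 3,  x_{10} = 9,  x_{11} = 21,  x_{12} = 5,  x_{13} = 11,  x_{14} = 5,  x_{15} = 23.
Since (x_{14}, x_{15}) = (x_2, x_3) = (5, 23) (two consecutive terms determine the rest), the sequence is eventually periodic: after a pre-period of length 1 it cycles with period 12.
For i ≥ 2, x_i depends only on (i - 2) mod 12. (3769 - 2) mod 12 = 11, so x_{3769} = x_{13} = 11.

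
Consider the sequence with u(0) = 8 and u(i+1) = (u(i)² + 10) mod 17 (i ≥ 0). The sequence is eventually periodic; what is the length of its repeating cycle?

3

Listing terms: u(0) = 8,  u(1) = 6,  u(2) = 12,  u(3) = 1,  u(4) = 11,  u(5) = 12.
Since u(5) = u(2) = 12, the sequence is eventually periodic: after a pre-period of length 2 it cycles with period 3.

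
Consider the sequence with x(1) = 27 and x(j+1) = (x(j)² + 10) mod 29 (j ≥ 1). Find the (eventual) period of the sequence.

Listing terms: x(1) = 27, x(2) = 14, x(3) = 3, x(4) = 19, x(5) = 23, x(6) = 17, x(7) = 9, x(8) = 4, x(9) = 26, x(10) = 19.
Since x(10) = x(4) = 19, the sequence is eventually periodic: after a pre-period of length 3 it cycles with period 6.

6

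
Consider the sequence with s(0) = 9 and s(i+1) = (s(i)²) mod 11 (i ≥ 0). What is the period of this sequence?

s(0) = 9; s(1) = 4; s(2) = 5; s(3) = 3; s(4) = 9.
Since s(4) = s(0) = 9, the sequence is periodic with period 4.

4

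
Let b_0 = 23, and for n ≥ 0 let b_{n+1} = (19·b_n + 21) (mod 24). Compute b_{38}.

11

Computing terms: b_0 = 23; b_1 = 2; b_2 = 11; b_3 = 14; b_4 = 23.
Since b_4 = b_0 = 23, the sequence is periodic with period 4.
(38 - 0) mod 4 = 2, so b_{38} = b_2 = 11.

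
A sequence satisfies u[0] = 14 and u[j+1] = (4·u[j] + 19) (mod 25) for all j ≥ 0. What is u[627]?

10

Listing terms: u[0] = 14, u[1] = 0, u[2] = 19, u[3] = 20, u[4] = 24, u[5] = 15, u[6] = 4, u[7] = 10, u[8] = 9, u[9] = 5, u[10] = 14.
The sequence repeats with period 10.
So u[627] = u[0 + ((627-0) mod 10)] = u[7] = 10.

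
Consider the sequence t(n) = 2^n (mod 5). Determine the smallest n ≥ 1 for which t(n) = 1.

4

t(0) = 1,  t(1) = 2,  t(2) = 4,  t(3) = 3,  t(4) = 1.
The sequence repeats with period 4.
The value 1 next appears (with n ≥ 1) at t(4).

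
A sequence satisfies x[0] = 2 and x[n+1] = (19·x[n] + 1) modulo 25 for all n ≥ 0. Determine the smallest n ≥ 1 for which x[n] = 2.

10

x[0] = 2,  x[1] = 14,  x[2] = 17,  x[3] = 24,  x[4] = 7,  x[5] = 9,  x[6] = 22,  x[7] = 19,  x[8] = 12,  x[9] = 4,  x[10] = 2.
The sequence repeats with period 10.
The value 2 next appears (with n ≥ 1) at x[10].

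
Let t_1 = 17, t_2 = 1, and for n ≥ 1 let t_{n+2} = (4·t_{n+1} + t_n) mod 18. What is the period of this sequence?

Computing terms: t_1 = 17,  t_2 = 1,  t_3 = 3,  t_4 = 13,  t_5 = 1,  t_6 = 17,  t_7 = 15,  t_8 = 5,  t_9 = 17,  t_{10} = 1.
The sequence repeats with period 8.

8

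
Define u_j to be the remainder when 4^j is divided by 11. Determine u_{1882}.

5

Computing terms: u_0 = 1, u_1 = 4, u_2 = 5, u_3 = 9, u_4 = 3, u_5 = 1.
The sequence repeats with period 5.
(1882 - 0) mod 5 = 2, so u_{1882} = u_2 = 5.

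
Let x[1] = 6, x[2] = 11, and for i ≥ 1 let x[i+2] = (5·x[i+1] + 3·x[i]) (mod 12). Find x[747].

Listing terms: x[1] = 6; x[2] = 11; x[3] = 1; x[4] = 2; x[5] = 1; x[6] = 11; x[7] = 10; x[8] = 11; x[9] = 1.
Since (x[8], x[9]) = (x[2], x[3]) = (11, 1) (two consecutive terms determine the rest), the sequence is eventually periodic: after a pre-period of length 1 it cycles with period 6.
For i ≥ 2, x[i] depends only on (i - 2) mod 6. (747 - 2) mod 6 = 1, so x[747] = x[3] = 1.

1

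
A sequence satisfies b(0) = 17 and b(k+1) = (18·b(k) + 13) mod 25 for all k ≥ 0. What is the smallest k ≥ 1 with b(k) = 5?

2

Listing terms: b(0) = 17; b(1) = 19; b(2) = 5; b(3) = 3; b(4) = 17.
The sequence repeats with period 4.
The value 5 first appears (with k ≥ 1) at b(2).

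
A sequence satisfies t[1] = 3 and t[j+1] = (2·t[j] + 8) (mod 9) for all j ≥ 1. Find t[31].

t[1] = 3; t[2] = 5; t[3] = 0; t[4] = 8; t[5] = 6; t[6] = 2; t[7] = 3.
Since t[7] = t[1] = 3, the sequence is periodic with period 6.
(31 - 1) mod 6 = 0, so t[31] = t[1] = 3.

3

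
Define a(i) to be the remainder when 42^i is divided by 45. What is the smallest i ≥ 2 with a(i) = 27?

5

We have a(1) = 42; a(2) = 9; a(3) = 18; a(4) = 36; a(5) = 27; a(6) = 9.
Since a(6) = a(2) = 9, the sequence is eventually periodic: after a pre-period of length 1 it cycles with period 4.
The value 27 first appears (with i ≥ 2) at a(5).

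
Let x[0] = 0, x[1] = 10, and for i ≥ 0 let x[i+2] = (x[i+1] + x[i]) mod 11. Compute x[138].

We have x[0] = 0,  x[1] = 10,  x[2] = 10,  x[3] = 9,  x[4] = 8,  x[5] = 6,  x[6] = 3,  x[7] = 9,  x[8] = 1,  x[9] = 10,  x[10] = 0,  x[11] = 10.
The sequence repeats with period 10.
So x[138] = x[0 + ((138-0) mod 10)] = x[8] = 1.

1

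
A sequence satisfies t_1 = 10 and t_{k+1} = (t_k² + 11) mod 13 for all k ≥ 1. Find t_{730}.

Computing terms: t_1 = 10, t_2 = 7, t_3 = 8, t_4 = 10.
The sequence repeats with period 3.
(730 - 1) mod 3 = 0, so t_{730} = t_1 = 10.

10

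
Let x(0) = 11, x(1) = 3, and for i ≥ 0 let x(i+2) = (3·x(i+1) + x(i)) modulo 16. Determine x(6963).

15

We have x(0) = 11,  x(1) = 3,  x(2) = 4,  x(3) = 15,  x(4) = 1,  x(5) = 2,  x(6) = 7,  x(7) = 7,  x(8) = 12,  x(9) = 11,  x(10) = 13,  x(11) = 2,  x(12) = 3,  x(13) = 11,  x(14) = 4,  x(15) = 7,  x(16) = 9,  x(17) = 2,  x(18) = 15,  x(19) = 15,  x(20) = 12,  x(21) = 3,  x(22) = 5,  x(23) = 2,  x(24) = 11,  x(25) = 3.
Since (x(24), x(25)) = (x(0), x(1)) = (11, 3) (two consecutive terms determine the rest), the sequence is periodic with period 24.
So x(6963) = x(0 + ((6963-0) mod 24)) = x(3) = 15.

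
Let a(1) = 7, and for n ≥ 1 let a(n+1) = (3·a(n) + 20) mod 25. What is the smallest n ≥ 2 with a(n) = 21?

6

a(1) = 7; a(2) = 16; a(3) = 18; a(4) = 24; a(5) = 17; a(6) = 21; a(7) = 8; a(8) = 19; a(9) = 2; a(10) = 1; a(11) = 23; a(12) = 14; a(13) = 12; a(14) = 6; a(15) = 13; a(16) = 9; a(17) = 22; a(18) = 11; a(19) = 3; a(20) = 4; a(21) = 7.
The sequence repeats with period 20.
The value 21 first appears (with n ≥ 2) at a(6).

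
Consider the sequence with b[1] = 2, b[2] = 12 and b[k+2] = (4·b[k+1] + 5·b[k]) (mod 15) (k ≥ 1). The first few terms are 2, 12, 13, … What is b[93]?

Computing terms: b[1] = 2, b[2] = 12, b[3] = 13, b[4] = 7, b[5] = 3, b[6] = 2, b[7] = 8, b[8] = 12, b[9] = 13.
Since (b[8], b[9]) = (b[2], b[3]) = (12, 13) (two consecutive terms determine the rest), the sequence is eventually periodic: after a pre-period of length 1 it cycles with period 6.
For k ≥ 2, b[k] depends only on (k - 2) mod 6. (93 - 2) mod 6 = 1, so b[93] = b[3] = 13.

13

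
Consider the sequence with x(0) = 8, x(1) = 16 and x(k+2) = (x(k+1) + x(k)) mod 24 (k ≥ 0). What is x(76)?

16

Computing terms: x(0) = 8,  x(1) = 16,  x(2) = 0,  x(3) = 16,  x(4) = 16,  x(5) = 8,  x(6) = 0,  x(7) = 8,  x(8) = 8,  x(9) = 16.
Since (x(8), x(9)) = (x(0), x(1)) = (8, 16) (two consecutive terms determine the rest), the sequence is periodic with period 8.
(76 - 0) mod 8 = 4, so x(76) = x(4) = 16.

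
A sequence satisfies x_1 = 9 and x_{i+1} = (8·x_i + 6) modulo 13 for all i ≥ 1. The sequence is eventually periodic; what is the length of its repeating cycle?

x_1 = 9,  x_2 = 0,  x_3 = 6,  x_4 = 2,  x_5 = 9.
Since x_5 = x_1 = 9, the sequence is periodic with period 4.

4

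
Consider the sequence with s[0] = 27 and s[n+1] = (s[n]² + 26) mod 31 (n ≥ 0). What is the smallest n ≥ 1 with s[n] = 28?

3

Listing terms: s[0] = 27,  s[1] = 11,  s[2] = 23,  s[3] = 28,  s[4] = 4,  s[5] = 11.
Since s[5] = s[1] = 11, the sequence is eventually periodic: after a pre-period of length 1 it cycles with period 4.
The value 28 first appears (with n ≥ 1) at s[3].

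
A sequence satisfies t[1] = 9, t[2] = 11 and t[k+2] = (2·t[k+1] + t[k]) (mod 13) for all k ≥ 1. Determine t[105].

9

t[1] = 9; t[2] = 11; t[3] = 5; t[4] = 8; t[5] = 8; t[6] = 11; t[7] = 4; t[8] = 6; t[9] = 3; t[10] = 12; t[11] = 1; t[12] = 1; t[13] = 3; t[14] = 7; t[15] = 4; t[16] = 2; t[17] = 8; t[18] = 5; t[19] = 5; t[20] = 2; t[21] = 9; t[22] = 7; t[23] = 10; t[24] = 1; t[25] = 12; t[26] = 12; t[27] = 10; t[28] = 6; t[29] = 9; t[30] = 11.
Since (t[29], t[30]) = (t[1], t[2]) = (9, 11) (two consecutive terms determine the rest), the sequence is periodic with period 28.
So t[105] = t[1 + ((105-1) mod 28)] = t[21] = 9.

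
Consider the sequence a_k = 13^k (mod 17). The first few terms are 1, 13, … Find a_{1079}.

a_0 = 1, a_1 = 13, a_2 = 16, a_3 = 4, a_4 = 1.
The sequence repeats with period 4.
So a_{1079} = a_{0 + ((1079-0) mod 4)} = a_3 = 4.

4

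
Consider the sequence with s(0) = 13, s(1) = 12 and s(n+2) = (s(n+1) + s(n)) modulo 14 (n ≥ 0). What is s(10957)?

Computing terms: s(0) = 13, s(1) = 12, s(2) = 11, s(3) = 9, s(4) = 6, s(5) = 1, s(6) = 7, s(7) = 8, s(8) = 1, s(9) = 9, s(10) = 10, s(11) = 5, s(12) = 1, s(13) = 6, s(14) = 7, s(15) = 13, s(16) = 6, s(17) = 5, s(18) = 11, s(19) = 2, s(20) = 13, s(21) = 1, s(22) = 0, s(23) = 1, s(24) = 1, s(25) = 2, s(26) = 3, s(27) = 5, s(28) = 8, s(29) = 13, s(30) = 7, s(31) = 6, s(32) = 13, s(33) = 5, s(34) = 4, s(35) = 9, s(36) = 13, s(37) = 8, s(38) = 7, s(39) = 1, s(40) = 8, s(41) = 9, s(42) = 3, s(43) = 12, s(44) = 1, s(45) = 13, s(46) = 0, s(47) = 13, s(48) = 13, s(49) = 12.
The sequence repeats with period 48.
(10957 - 0) mod 48 = 13, so s(10957) = s(13) = 6.

6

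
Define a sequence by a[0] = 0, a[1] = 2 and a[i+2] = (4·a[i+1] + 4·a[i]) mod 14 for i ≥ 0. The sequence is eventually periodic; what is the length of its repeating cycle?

6

We have a[0] = 0,  a[1] = 2,  a[2] = 8,  a[3] = 12,  a[4] = 10,  a[5] = 4,  a[6] = 0,  a[7] = 2.
Since (a[6], a[7]) = (a[0], a[1]) = (0, 2) (two consecutive terms determine the rest), the sequence is periodic with period 6.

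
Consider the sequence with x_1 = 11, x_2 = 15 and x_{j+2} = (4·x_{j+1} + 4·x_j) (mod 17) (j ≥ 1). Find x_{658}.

15

We have x_1 = 11; x_2 = 15; x_3 = 2; x_4 = 0; x_5 = 8; x_6 = 15; x_7 = 7; x_8 = 3; x_9 = 6; x_{10} = 2; x_{11} = 15; x_{12} = 0; x_{13} = 9; x_{14} = 2; x_{15} = 10; x_{16} = 14; x_{17} = 11; x_{18} = 15.
The sequence repeats with period 16.
So x_{658} = x_{1 + ((658-1) mod 16)} = x_2 = 15.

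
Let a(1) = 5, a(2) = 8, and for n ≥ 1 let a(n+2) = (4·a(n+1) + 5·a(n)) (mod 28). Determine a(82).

a(1) = 5; a(2) = 8; a(3) = 1; a(4) = 16; a(5) = 13; a(6) = 20; a(7) = 5; a(8) = 8.
Since (a(7), a(8)) = (a(1), a(2)) = (5, 8) (two consecutive terms determine the rest), the sequence is periodic with period 6.
(82 - 1) mod 6 = 3, so a(82) = a(4) = 16.

16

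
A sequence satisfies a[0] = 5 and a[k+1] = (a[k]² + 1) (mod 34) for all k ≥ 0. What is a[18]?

Computing terms: a[0] = 5, a[1] = 26, a[2] = 31, a[3] = 10, a[4] = 33, a[5] = 2, a[6] = 5.
Since a[6] = a[0] = 5, the sequence is periodic with period 6.
So a[18] = a[0 + ((18-0) mod 6)] = a[0] = 5.

5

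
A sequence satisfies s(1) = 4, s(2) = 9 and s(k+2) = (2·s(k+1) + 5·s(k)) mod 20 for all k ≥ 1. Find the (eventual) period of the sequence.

4

s(1) = 4; s(2) = 9; s(3) = 18; s(4) = 1; s(5) = 12; s(6) = 9; s(7) = 18.
Since (s(6), s(7)) = (s(2), s(3)) = (9, 18) (two consecutive terms determine the rest), the sequence is eventually periodic: after a pre-period of length 1 it cycles with period 4.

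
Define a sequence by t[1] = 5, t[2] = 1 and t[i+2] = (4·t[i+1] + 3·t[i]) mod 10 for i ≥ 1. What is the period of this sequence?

Computing terms: t[1] = 5, t[2] = 1, t[3] = 9, t[4] = 9, t[5] = 3, t[6] = 9, t[7] = 5, t[8] = 7, t[9] = 3, t[10] = 3, t[11] = 1, t[12] = 3, t[13] = 5, t[14] = 9, t[15] = 1, t[16] = 1, t[17] = 7, t[18] = 1, t[19] = 5, t[20] = 3, t[21] = 7, t[22] = 7, t[23] = 9, t[24] = 7, t[25] = 5, t[26] = 1.
Since (t[25], t[26]) = (t[1], t[2]) = (5, 1) (two consecutive terms determine the rest), the sequence is periodic with period 24.

24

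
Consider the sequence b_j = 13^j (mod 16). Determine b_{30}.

We have b_1 = 13; b_2 = 9; b_3 = 5; b_4 = 1; b_5 = 13.
Since b_5 = b_1 = 13, the sequence is periodic with period 4.
(30 - 1) mod 4 = 1, so b_{30} = b_2 = 9.

9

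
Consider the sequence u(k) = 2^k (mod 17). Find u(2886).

13

We have u(1) = 2, u(2) = 4, u(3) = 8, u(4) = 16, u(5) = 15, u(6) = 13, u(7) = 9, u(8) = 1, u(9) = 2.
Since u(9) = u(1) = 2, the sequence is periodic with period 8.
(2886 - 1) mod 8 = 5, so u(2886) = u(6) = 13.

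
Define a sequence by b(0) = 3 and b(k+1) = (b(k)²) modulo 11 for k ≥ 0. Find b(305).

9

Listing terms: b(0) = 3,  b(1) = 9,  b(2) = 4,  b(3) = 5,  b(4) = 3.
The sequence repeats with period 4.
(305 - 0) mod 4 = 1, so b(305) = b(1) = 9.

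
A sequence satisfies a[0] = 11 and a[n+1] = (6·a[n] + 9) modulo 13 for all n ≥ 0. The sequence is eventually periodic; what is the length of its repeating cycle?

12

We have a[0] = 11, a[1] = 10, a[2] = 4, a[3] = 7, a[4] = 12, a[5] = 3, a[6] = 1, a[7] = 2, a[8] = 8, a[9] = 5, a[10] = 0, a[11] = 9, a[12] = 11.
Since a[12] = a[0] = 11, the sequence is periodic with period 12.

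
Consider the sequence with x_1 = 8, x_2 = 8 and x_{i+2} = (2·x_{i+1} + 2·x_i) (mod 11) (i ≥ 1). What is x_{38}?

1

Computing terms: x_1 = 8; x_2 = 8; x_3 = 10; x_4 = 3; x_5 = 4; x_6 = 3; x_7 = 3; x_8 = 1; x_9 = 8; x_{10} = 7; x_{11} = 8; x_{12} = 8.
The sequence repeats with period 10.
So x_{38} = x_{1 + ((38-1) mod 10)} = x_8 = 1.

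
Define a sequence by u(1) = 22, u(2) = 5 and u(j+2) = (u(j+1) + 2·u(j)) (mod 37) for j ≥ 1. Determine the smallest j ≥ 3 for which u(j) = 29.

We have u(1) = 22,  u(2) = 5,  u(3) = 12,  u(4) = 22,  u(5) = 9,  u(6) = 16,  u(7) = 34,  u(8) = 29,  u(9) = 23,  u(10) = 7,  u(11) = 16,  u(12) = 30,  u(13) = 25,  u(14) = 11,  u(15) = 24,  u(16) = 9,  u(17) = 20,  u(18) = 1,  u(19) = 4,  u(20) = 6,  u(21) = 14,  u(22) = 26,  u(23) = 17,  u(24) = 32,  u(25) = 29,  u(26) = 19,  u(27) = 3,  u(28) = 4,  u(29) = 10,  u(30) = 18,  u(31) = 1,  u(32) = 0,  u(33) = 2,  u(34) = 2,  u(35) = 6,  u(36) = 10,  u(37) = 22,  u(38) = 5.
The sequence repeats with period 36.
The value 29 first appears (with j ≥ 3) at u(8).

8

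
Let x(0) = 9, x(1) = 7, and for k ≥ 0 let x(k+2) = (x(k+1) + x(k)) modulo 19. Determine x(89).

Computing terms: x(0) = 9, x(1) = 7, x(2) = 16, x(3) = 4, x(4) = 1, x(5) = 5, x(6) = 6, x(7) = 11, x(8) = 17, x(9) = 9, x(10) = 7.
Since (x(9), x(10)) = (x(0), x(1)) = (9, 7) (two consecutive terms determine the rest), the sequence is periodic with period 9.
(89 - 0) mod 9 = 8, so x(89) = x(8) = 17.

17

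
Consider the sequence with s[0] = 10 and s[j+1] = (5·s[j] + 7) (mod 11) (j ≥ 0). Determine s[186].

2

Listing terms: s[0] = 10, s[1] = 2, s[2] = 6, s[3] = 4, s[4] = 5, s[5] = 10.
The sequence repeats with period 5.
(186 - 0) mod 5 = 1, so s[186] = s[1] = 2.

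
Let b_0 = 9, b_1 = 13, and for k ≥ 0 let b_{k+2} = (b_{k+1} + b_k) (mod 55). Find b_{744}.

We have b_0 = 9, b_1 = 13, b_2 = 22, b_3 = 35, b_4 = 2, b_5 = 37, b_6 = 39, b_7 = 21, b_8 = 5, b_9 = 26, b_{10} = 31, b_{11} = 2, b_{12} = 33, b_{13} = 35, b_{14} = 13, b_{15} = 48, b_{16} = 6, b_{17} = 54, b_{18} = 5, b_{19} = 4, b_{20} = 9, b_{21} = 13.
The sequence repeats with period 20.
(744 - 0) mod 20 = 4, so b_{744} = b_4 = 2.

2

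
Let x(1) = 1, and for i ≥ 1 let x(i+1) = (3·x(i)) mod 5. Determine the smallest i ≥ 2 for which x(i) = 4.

3

Computing terms: x(1) = 1,  x(2) = 3,  x(3) = 4,  x(4) = 2,  x(5) = 1.
Since x(5) = x(1) = 1, the sequence is periodic with period 4.
The value 4 first appears (with i ≥ 2) at x(3).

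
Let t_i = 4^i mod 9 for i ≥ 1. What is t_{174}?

We have t_1 = 4; t_2 = 7; t_3 = 1; t_4 = 4.
The sequence repeats with period 3.
So t_{174} = t_{1 + ((174-1) mod 3)} = t_3 = 1.

1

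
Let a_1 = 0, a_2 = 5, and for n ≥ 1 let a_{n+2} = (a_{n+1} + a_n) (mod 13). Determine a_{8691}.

2

Computing terms: a_1 = 0; a_2 = 5; a_3 = 5; a_4 = 10; a_5 = 2; a_6 = 12; a_7 = 1; a_8 = 0; a_9 = 1; a_{10} = 1; a_{11} = 2; a_{12} = 3; a_{13} = 5; a_{14} = 8; a_{15} = 0; a_{16} = 8; a_{17} = 8; a_{18} = 3; a_{19} = 11; a_{20} = 1; a_{21} = 12; a_{22} = 0; a_{23} = 12; a_{24} = 12; a_{25} = 11; a_{26} = 10; a_{27} = 8; a_{28} = 5; a_{29} = 0; a_{30} = 5.
The sequence repeats with period 28.
So a_{8691} = a_{1 + ((8691-1) mod 28)} = a_{11} = 2.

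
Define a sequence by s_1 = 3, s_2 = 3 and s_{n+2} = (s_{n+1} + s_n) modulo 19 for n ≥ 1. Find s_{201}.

Listing terms: s_1 = 3,  s_2 = 3,  s_3 = 6,  s_4 = 9,  s_5 = 15,  s_6 = 5,  s_7 = 1,  s_8 = 6,  s_9 = 7,  s_{10} = 13,  s_{11} = 1,  s_{12} = 14,  s_{13} = 15,  s_{14} = 10,  s_{15} = 6,  s_{16} = 16,  s_{17} = 3,  s_{18} = 0,  s_{19} = 3,  s_{20} = 3.
The sequence repeats with period 18.
So s_{201} = s_{1 + ((201-1) mod 18)} = s_3 = 6.

6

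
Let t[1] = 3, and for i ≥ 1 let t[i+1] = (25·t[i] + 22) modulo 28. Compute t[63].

11

t[1] = 3; t[2] = 13; t[3] = 11; t[4] = 17; t[5] = 27; t[6] = 25; t[7] = 3.
Since t[7] = t[1] = 3, the sequence is periodic with period 6.
(63 - 1) mod 6 = 2, so t[63] = t[3] = 11.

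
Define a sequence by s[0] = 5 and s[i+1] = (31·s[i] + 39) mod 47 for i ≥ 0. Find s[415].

6

We have s[0] = 5, s[1] = 6, s[2] = 37, s[3] = 11, s[4] = 4, s[5] = 22, s[6] = 16, s[7] = 18, s[8] = 33, s[9] = 28, s[10] = 14, s[11] = 3, s[12] = 38, s[13] = 42, s[14] = 25, s[15] = 15, s[16] = 34, s[17] = 12, s[18] = 35, s[19] = 43, s[20] = 9, s[21] = 36, s[22] = 27, s[23] = 30, s[24] = 29, s[25] = 45, s[26] = 24, s[27] = 31, s[28] = 13, s[29] = 19, s[30] = 17, s[31] = 2, s[32] = 7, s[33] = 21, s[34] = 32, s[35] = 44, s[36] = 40, s[37] = 10, s[38] = 20, s[39] = 1, s[40] = 23, s[41] = 0, s[42] = 39, s[43] = 26, s[44] = 46, s[45] = 8, s[46] = 5.
Since s[46] = s[0] = 5, the sequence is periodic with period 46.
(415 - 0) mod 46 = 1, so s[415] = s[1] = 6.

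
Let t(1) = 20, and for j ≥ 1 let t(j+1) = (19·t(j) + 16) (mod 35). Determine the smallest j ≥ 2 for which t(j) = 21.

Computing terms: t(1) = 20; t(2) = 11; t(3) = 15; t(4) = 21; t(5) = 30; t(6) = 26; t(7) = 20.
The sequence repeats with period 6.
The value 21 first appears (with j ≥ 2) at t(4).

4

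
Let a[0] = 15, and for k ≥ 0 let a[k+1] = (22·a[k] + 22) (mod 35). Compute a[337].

Listing terms: a[0] = 15,  a[1] = 2,  a[2] = 31,  a[3] = 4,  a[4] = 5,  a[5] = 27,  a[6] = 21,  a[7] = 29,  a[8] = 30,  a[9] = 17,  a[10] = 11,  a[11] = 19,  a[12] = 20,  a[13] = 7,  a[14] = 1,  a[15] = 9,  a[16] = 10,  a[17] = 32,  a[18] = 26,  a[19] = 34,  a[20] = 0,  a[21] = 22,  a[22] = 16,  a[23] = 24,  a[24] = 25,  a[25] = 12,  a[26] = 6,  a[27] = 14,  a[28] = 15.
The sequence repeats with period 28.
So a[337] = a[0 + ((337-0) mod 28)] = a[1] = 2.

2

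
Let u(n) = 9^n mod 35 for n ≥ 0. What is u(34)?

16

Computing terms: u(0) = 1, u(1) = 9, u(2) = 11, u(3) = 29, u(4) = 16, u(5) = 4, u(6) = 1.
The sequence repeats with period 6.
(34 - 0) mod 6 = 4, so u(34) = u(4) = 16.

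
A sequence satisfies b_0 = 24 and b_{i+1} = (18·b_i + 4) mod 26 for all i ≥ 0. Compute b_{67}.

4

b_0 = 24, b_1 = 20, b_2 = 0, b_3 = 4, b_4 = 24.
Since b_4 = b_0 = 24, the sequence is periodic with period 4.
So b_{67} = b_{0 + ((67-0) mod 4)} = b_3 = 4.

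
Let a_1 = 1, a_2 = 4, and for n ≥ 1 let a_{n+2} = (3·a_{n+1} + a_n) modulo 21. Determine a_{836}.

1

a_1 = 1,  a_2 = 4,  a_3 = 13,  a_4 = 1,  a_5 = 16,  a_6 = 7,  a_7 = 16,  a_8 = 13,  a_9 = 13,  a_{10} = 10,  a_{11} = 1,  a_{12} = 13,  a_{13} = 19,  a_{14} = 7,  a_{15} = 19,  a_{16} = 1,  a_{17} = 1,  a_{18} = 4.
The sequence repeats with period 16.
So a_{836} = a_{1 + ((836-1) mod 16)} = a_4 = 1.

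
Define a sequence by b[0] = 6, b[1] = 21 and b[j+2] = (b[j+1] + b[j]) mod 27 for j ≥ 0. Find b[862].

18

Listing terms: b[0] = 6; b[1] = 21; b[2] = 0; b[3] = 21; b[4] = 21; b[5] = 15; b[6] = 9; b[7] = 24; b[8] = 6; b[9] = 3; b[10] = 9; b[11] = 12; b[12] = 21; b[13] = 6; b[14] = 0; b[15] = 6; b[16] = 6; b[17] = 12; b[18] = 18; b[19] = 3; b[20] = 21; b[21] = 24; b[22] = 18; b[23] = 15; b[24] = 6; b[25] = 21.
Since (b[24], b[25]) = (b[0], b[1]) = (6, 21) (two consecutive terms determine the rest), the sequence is periodic with period 24.
So b[862] = b[0 + ((862-0) mod 24)] = b[22] = 18.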